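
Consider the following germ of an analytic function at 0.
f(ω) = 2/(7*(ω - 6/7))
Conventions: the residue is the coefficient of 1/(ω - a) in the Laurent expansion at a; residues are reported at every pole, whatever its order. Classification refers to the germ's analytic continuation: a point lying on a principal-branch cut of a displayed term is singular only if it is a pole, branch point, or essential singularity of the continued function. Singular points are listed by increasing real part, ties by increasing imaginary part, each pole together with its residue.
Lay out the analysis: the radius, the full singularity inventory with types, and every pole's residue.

Radius of convergence at 0: 6/7.
At 6/7: a pole of order 1; residue 2/7.

Denominator factor (ω - 6/7): pole of order 1 at 6/7, modulus 6/7.
The radius of convergence is the smallest modulus among the singular points: 6/7.
At the order-1 pole 6/7 set g(ω) = (ω - (6/7))*f(ω) = 2/7.
Simple pole: residue = g(a) at a = 6/7, which is 2/7.


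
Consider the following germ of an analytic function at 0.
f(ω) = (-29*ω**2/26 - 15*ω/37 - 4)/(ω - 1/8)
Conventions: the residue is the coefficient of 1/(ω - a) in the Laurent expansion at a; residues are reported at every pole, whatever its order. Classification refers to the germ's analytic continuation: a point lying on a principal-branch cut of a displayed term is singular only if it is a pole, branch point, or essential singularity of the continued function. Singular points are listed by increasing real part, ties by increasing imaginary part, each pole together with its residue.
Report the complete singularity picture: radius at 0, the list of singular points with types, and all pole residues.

Denominator factor (ω - 1/8): pole of order 1 at 1/8, modulus 1/8.
The radius of convergence is the smallest modulus among the singular points: 1/8.
At the order-1 pole 1/8 set g(ω) = (ω - (1/8))*f(ω) = -29*ω**2/26 - 15*ω/37 - 4.
Simple pole: residue = g(a) at a = 1/8, which is -250465/61568.

Radius of convergence at 0: 1/8.
At 1/8: a pole of order 1; residue -250465/61568.


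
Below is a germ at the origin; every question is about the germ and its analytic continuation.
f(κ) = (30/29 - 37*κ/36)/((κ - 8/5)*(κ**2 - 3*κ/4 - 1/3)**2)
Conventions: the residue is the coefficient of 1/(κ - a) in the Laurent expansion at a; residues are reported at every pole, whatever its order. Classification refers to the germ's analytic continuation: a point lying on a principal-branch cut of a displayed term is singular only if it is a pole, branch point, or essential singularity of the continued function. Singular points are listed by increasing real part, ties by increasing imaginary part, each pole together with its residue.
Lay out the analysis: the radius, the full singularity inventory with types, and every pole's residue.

Radius of convergence at 0: -3/8 + (1/24)*sqrt(273).
At 3/8 - (1/24)*sqrt(273): a pole of order 2; residue 49750/171941 - (302230/6705699)*sqrt(273).
At 3/8 + (1/24)*sqrt(273): a pole of order 2; residue 49750/171941 + (302230/6705699)*sqrt(273).
At 8/5: a pole of order 1; residue -99500/171941.

Denominator factor (κ - 8/5): pole of order 1 at 8/5, modulus 8/5.
Denominator factor (κ**2 - 3*κ/4 - 1/3)^2: discriminant 91/48, real irrational roots 3/8 + (1/24)*sqrt(273) and 3/8 - (1/24)*sqrt(273); poles of order 2, moduli 3/8 + (1/24)*sqrt(273) and -3/8 + (1/24)*sqrt(273).
The radius of convergence is the smallest modulus among the singular points: -3/8 + (1/24)*sqrt(273).
The factor κ**2 - 3*κ/4 - 1/3 splits as (κ - a)(κ - a') with a = 3/8 - (1/24)*sqrt(273), a' = 3/8 + (1/24)*sqrt(273). At the order-2 pole a set g(κ) = (κ - a)^2*f(κ) = [(30/29 - 37*κ/36)/(κ - 8/5)] / (κ - a')^2.
Order-2 pole: residue = g'(a); g'(3/8 - (1/24)*sqrt(273)) = 49750/171941 - (302230/6705699)*sqrt(273), so the residue is 49750/171941 - (302230/6705699)*sqrt(273).
The factor κ**2 - 3*κ/4 - 1/3 splits as (κ - a)(κ - a') with a = 3/8 + (1/24)*sqrt(273), a' = 3/8 - (1/24)*sqrt(273). At the order-2 pole a set g(κ) = (κ - a)^2*f(κ) = [(30/29 - 37*κ/36)/(κ - 8/5)] / (κ - a')^2.
Order-2 pole: residue = g'(a); g'(3/8 + (1/24)*sqrt(273)) = 49750/171941 + (302230/6705699)*sqrt(273), so the residue is 49750/171941 + (302230/6705699)*sqrt(273).
At the order-1 pole 8/5 set g(κ) = (κ - (8/5))*f(κ) = (30/29 - 37*κ/36)/(κ**2 - 3*κ/4 - 1/3)**2.
Simple pole: residue = g(a) at a = 8/5, which is -99500/171941.
List the singular points by increasing real part (a conjugate pair: the negative imaginary part first).


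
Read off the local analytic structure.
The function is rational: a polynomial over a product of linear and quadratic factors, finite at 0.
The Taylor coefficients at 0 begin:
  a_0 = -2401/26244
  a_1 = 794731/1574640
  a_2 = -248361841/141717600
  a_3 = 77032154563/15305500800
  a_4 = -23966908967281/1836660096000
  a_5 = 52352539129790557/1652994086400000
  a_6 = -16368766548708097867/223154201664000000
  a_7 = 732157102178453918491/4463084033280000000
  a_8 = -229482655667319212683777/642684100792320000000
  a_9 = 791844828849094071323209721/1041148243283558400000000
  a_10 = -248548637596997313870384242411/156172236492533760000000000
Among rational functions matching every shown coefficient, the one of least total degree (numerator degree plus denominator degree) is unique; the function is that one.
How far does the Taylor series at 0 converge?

No rational of total degree below 9 reproduces all 11 coefficients; solving the [0/9] Pade equations on them gives f(β) = -14/(9*(β + 4/7)**3*(β**2 + 2*β/5 + 9/2)**3), whose expansion matches every shown term.
Denominator factor (β**2 + 2*β/5 + 9/2)^3: discriminant -446/25, complex-conjugate roots (-1/5) + ((1/10)*sqrt(446))*i and (-1/5) - ((1/10)*sqrt(446))*i; poles of order 3, moduli (3/2)*sqrt(2) and (3/2)*sqrt(2).
Denominator factor (β + 4/7)^3: pole of order 3 at -4/7, modulus 4/7.
The radius of convergence is the smallest modulus among the singular points: 4/7.

The radius of convergence is 4/7.


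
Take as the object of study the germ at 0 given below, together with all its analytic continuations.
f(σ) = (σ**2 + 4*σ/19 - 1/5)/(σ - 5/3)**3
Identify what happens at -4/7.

The point is a regular point.

Denominator factors: σ - 5/3 = -47/21 at σ = -4/7 — none vanishes.
So the germ continues analytically to -4/7.


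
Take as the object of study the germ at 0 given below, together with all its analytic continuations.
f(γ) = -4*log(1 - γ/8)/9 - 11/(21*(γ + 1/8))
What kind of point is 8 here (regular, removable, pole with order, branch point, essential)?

The term (-4/9)*log(1 - γ/(8)) has argument 1 - 8/(8) = 0 at 8: a logarithmic (infinitely-sheeted) branch point; the remaining terms are analytic or single-valued there.

The point is a logarithmic branch point.


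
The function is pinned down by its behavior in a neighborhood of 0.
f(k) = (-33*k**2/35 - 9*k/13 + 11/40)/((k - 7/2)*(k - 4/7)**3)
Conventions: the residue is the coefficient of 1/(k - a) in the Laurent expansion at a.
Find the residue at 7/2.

At the order-1 pole 7/2 set g(k) = (k - (7/2))*f(k) = (-33*k**2/35 - 9*k/13 + 11/40)/(k - 4/7)**3.
Simple pole: residue = g(a) at a = 7/2, which is -2443189/4479865.

The residue is -2443189/4479865.


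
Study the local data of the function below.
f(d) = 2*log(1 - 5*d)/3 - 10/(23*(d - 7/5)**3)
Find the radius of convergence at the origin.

The radius of convergence is 1/5.

Denominator factor (d - 7/5)^3: pole of order 3 at 7/5, modulus 7/5.
Branch term (2/3)*log(1 - d/(1/5)): its argument vanishes at d = 1/5, a logarithmic branch point, modulus 1/5.
The radius of convergence is the smallest modulus among the singular points: 1/5.


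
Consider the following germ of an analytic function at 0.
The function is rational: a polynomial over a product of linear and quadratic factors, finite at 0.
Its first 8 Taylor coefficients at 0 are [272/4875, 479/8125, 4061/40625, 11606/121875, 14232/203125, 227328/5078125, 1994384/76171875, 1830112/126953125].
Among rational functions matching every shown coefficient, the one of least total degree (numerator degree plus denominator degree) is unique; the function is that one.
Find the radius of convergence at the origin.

The radius of convergence is 5/2.

No rational of total degree below 5 reproduces all 8 coefficients; solving the [2/3] Pade equations on them gives f(φ) = (-7*φ**2/8 + φ/8 - 34/39)/(φ - 5/2)**3, whose expansion matches every shown term.
Denominator factor (φ - 5/2)^3: pole of order 3 at 5/2, modulus 5/2.
The radius of convergence is the smallest modulus among the singular points: 5/2.


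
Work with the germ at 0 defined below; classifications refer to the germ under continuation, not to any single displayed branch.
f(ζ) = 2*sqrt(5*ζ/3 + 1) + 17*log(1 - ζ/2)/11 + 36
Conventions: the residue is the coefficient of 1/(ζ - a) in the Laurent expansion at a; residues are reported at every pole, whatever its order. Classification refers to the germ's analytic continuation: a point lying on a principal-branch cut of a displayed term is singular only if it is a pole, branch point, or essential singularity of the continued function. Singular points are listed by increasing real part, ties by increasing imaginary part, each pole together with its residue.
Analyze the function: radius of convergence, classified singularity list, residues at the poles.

Branch term (17/11)*log(1 - ζ/(2)): its argument vanishes at ζ = 2, a logarithmic branch point, modulus 2.
Branch term (2)*sqrt(1 - ζ/(-3/5)): its argument vanishes at ζ = -3/5, a square-root branch point, modulus 3/5.
The radius of convergence is the smallest modulus among the singular points: 3/5.
List the singular points by increasing real part (a conjugate pair: the negative imaginary part first).

Radius of convergence at 0: 3/5.
At -3/5: an algebraic (square-root) branch point.
At 2: a logarithmic branch point.


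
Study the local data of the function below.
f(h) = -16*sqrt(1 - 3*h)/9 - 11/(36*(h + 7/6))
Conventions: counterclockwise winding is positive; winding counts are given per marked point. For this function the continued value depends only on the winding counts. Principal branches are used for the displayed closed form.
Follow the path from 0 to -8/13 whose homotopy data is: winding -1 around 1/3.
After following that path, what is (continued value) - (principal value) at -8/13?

Continued minus principal equals (32/117)*sqrt(481).

The rational part is single-valued and drops out of the difference; each branch term changes only by its own monodromy.
(-16/9)*sqrt(1 - h/(1/3)): winding -1 is odd, the square root flips sign, contributing -2*(-16/9)*sqrt(1 - (-8/13)/(1/3)) = -2*(-16/9)*sqrt(37/13) = (32/117)*sqrt(481).
Summing the contributions at h = -8/13 gives (32/117)*sqrt(481).


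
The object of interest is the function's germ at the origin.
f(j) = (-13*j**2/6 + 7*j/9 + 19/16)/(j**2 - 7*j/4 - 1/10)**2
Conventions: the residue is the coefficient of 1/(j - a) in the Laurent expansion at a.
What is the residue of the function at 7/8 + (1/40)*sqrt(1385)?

The factor j**2 - 7*j/4 - 1/10 splits as (j - a)(j - a') with a = 7/8 + (1/40)*sqrt(1385), a' = 7/8 - (1/40)*sqrt(1385). At the order-2 pole a set g(j) = (j - a)^2*f(j) = [-13*j**2/6 + 7*j/9 + 19/16] / (j - a')^2.
Order-2 pole: residue = g'(a); g'(7/8 + (1/40)*sqrt(1385)) = -(12008/690561)*sqrt(1385), so the residue is -(12008/690561)*sqrt(1385).

The residue is -(12008/690561)*sqrt(1385).


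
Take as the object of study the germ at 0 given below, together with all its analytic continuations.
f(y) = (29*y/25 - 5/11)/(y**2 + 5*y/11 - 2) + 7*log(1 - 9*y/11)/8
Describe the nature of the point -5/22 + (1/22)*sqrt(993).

The denominator factor y**2 + 5*y/11 - 2 vanishes at -5/22 + (1/22)*sqrt(993) and appears to the power 1; the numerator there equals -79/110 + (29/550)*sqrt(993), nonzero, and no other factor vanishes.
The branch terms are analytic at this point.
Hence a pole whose order is the multiplicity, 1.

The point is a pole of order 1.


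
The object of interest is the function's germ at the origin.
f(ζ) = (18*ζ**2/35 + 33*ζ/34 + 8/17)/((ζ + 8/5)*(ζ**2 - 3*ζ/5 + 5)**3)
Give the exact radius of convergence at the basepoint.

Denominator factor (ζ + 8/5): pole of order 1 at -8/5, modulus 8/5.
Denominator factor (ζ**2 - 3*ζ/5 + 5)^3: discriminant -491/25, complex-conjugate roots (3/10) + ((1/10)*sqrt(491))*i and (3/10) - ((1/10)*sqrt(491))*i; poles of order 3, moduli sqrt(5) and sqrt(5).
The radius of convergence is the smallest modulus among the singular points: 8/5.

The radius of convergence is 8/5.


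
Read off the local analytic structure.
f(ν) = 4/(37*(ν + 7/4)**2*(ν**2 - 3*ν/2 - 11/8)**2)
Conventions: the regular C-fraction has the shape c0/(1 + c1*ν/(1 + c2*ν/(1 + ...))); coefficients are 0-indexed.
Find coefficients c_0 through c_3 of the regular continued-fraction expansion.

The regular C-fraction coefficients are [4096/219373, 256/77, -947/1232, 1433961/1166704].

Taylor coefficients (expand at 0): a_0 = 4096/219373, a_1 = -1048576/16891721, a_2 = 206372864/1300662517, a_3 = -34743255040/100151013809.
c0 = a_0 = 4096/219373. Peel one level at a time: if S = 1 + c*ν/S' with S'(0) = 1, then c is the ν-coefficient of S and S' = c*ν/(S - 1).
S_1 = c0/f = 1 + (256/77)*ν + (15152/5929)*ν^2 + ...; c1 = 256/77.
S_2 = c1*ν/(S_1 - 1) = 1 + (-947/1232)*ν + (1433961/1517824)*ν^2 + ...; c2 = -947/1232.
S_3 = c2*ν/(S_2 - 1) = 1 + (1433961/1166704)*ν + ...; c3 = 1433961/1166704.


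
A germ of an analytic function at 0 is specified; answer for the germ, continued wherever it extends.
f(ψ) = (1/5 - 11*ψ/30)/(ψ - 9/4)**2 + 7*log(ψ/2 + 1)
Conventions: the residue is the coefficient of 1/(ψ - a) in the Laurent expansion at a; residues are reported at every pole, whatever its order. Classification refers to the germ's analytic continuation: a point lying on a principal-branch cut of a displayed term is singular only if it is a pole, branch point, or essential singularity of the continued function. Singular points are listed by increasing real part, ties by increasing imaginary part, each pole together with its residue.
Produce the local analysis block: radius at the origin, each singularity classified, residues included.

Denominator factor (ψ - 9/4)^2: pole of order 2 at 9/4, modulus 9/4.
Branch term (7)*log(1 - ψ/(-2)): its argument vanishes at ψ = -2, a logarithmic branch point, modulus 2.
The radius of convergence is the smallest modulus among the singular points: 2.
The branch term is analytic at 9/4 and contributes nothing to the residue; only the rational part matters.
At the order-2 pole 9/4 set g(ψ) = (ψ - (9/4))^2*(rational part) = 1/5 - 11*ψ/30.
Order-2 pole: residue = g'(a); g'(9/4) = -11/30, so the residue is -11/30.
List the singular points by increasing real part (a conjugate pair: the negative imaginary part first).

Radius of convergence at 0: 2.
At -2: a logarithmic branch point.
At 9/4: a pole of order 2; residue -11/30.


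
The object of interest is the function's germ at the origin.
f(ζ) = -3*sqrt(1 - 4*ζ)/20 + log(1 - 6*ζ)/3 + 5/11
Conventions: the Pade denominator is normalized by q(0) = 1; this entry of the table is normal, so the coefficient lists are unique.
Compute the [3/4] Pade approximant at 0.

The Pade approximant has numerator coefficients [67/220, -2199414527/449230558, 544040786061/24707680690, -333286728567/12353840345]; denominator coefficients [1, -2357156472/224615279, 7286158380/224615279, -6084752832/224615279, -160604202/224615279].

Taylor coefficients needed (expand at 0): a_0 = 67/220, a_1 = -17/10, a_2 = -57/10, a_3 = -117/5, a_4 = -213/2, a_5 = -2571/5, a_6 = -12897/5, a_7 = -465174/35.
Write the denominator as Q(ζ) = 1 + q1*ζ + q2*ζ^2 + q3*ζ^3 + q4*ζ^4. Requiring Q*f - P = O(ζ^8) with deg P <= 3 kills the coefficients of ζ^4..ζ^7 in Q*f:
  ζ^4: a_4 + q1*a_3 + q2*a_2 + q3*a_1 + q4*a_0 = 0, i.e. -213/2 + (-117/5)*q1 + (-57/10)*q2 + (-17/10)*q3 + (67/220)*q4 = 0.
  ζ^5: a_5 + q1*a_4 + q2*a_3 + q3*a_2 + q4*a_1 = 0, i.e. -2571/5 + (-213/2)*q1 + (-117/5)*q2 + (-57/10)*q3 + (-17/10)*q4 = 0.
  ζ^6: a_6 + q1*a_5 + q2*a_4 + q3*a_3 + q4*a_2 = 0, i.e. -12897/5 + (-2571/5)*q1 + (-213/2)*q2 + (-117/5)*q3 + (-57/10)*q4 = 0.
  ζ^7: a_7 + q1*a_6 + q2*a_5 + q3*a_4 + q4*a_3 = 0, i.e. -465174/35 + (-12897/5)*q1 + (-2571/5)*q2 + (-213/2)*q3 + (-117/5)*q4 = 0.
Solving this linear system: q1 = -2357156472/224615279, q2 = 7286158380/224615279, q3 = -6084752832/224615279, q4 = -160604202/224615279.
The numerator is Q*f truncated at degree 3: P0 = a_0 = 67/220; P1 = a_1 + q1*a_0 = -2199414527/449230558; P2 = a_2 + q1*a_1 + q2*a_0 = 544040786061/24707680690; P3 = a_3 + q1*a_2 + q2*a_1 + q3*a_0 = -333286728567/12353840345.


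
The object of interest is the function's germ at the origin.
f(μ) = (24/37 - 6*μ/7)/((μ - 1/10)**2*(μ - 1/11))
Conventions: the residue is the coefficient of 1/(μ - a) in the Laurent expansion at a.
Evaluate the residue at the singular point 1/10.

The residue is -1788600/259.

At the order-2 pole 1/10 set g(μ) = (μ - (1/10))^2*f(μ) = (24/37 - 6*μ/7)/(μ - 1/11).
Order-2 pole: residue = g'(a); g'(1/10) = -1788600/259, so the residue is -1788600/259.


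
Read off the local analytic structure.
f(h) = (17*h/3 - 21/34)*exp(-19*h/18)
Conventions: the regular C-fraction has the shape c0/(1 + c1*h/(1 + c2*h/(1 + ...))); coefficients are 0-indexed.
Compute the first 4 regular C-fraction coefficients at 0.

Taylor coefficients (expand at 0): a_0 = -21/34, a_1 = 1289/204, a_2 = -15485/2448, a_3 = 1299961/396576.
c0 = a_0 = -21/34. Peel one level at a time: if S = 1 + c*h/S' with S'(0) = 1, then c is the h-coefficient of S and S' = c*h/(S - 1).
S_1 = c0/f = 1 + (1289/126)*h + (2997857/31752)*h^2 + ...; c1 = 1289/126.
S_2 = c1*h/(S_1 - 1) = 1 + (-2997857/324828)*h + (3122901617/6459993648)*h^2 + ...; c2 = -2997857/324828.
S_3 = c2*h/(S_2 - 1) = 1 + (21860311319/417337668684)*h + ...; c3 = 21860311319/417337668684.

The regular C-fraction coefficients are [-21/34, 1289/126, -2997857/324828, 21860311319/417337668684].


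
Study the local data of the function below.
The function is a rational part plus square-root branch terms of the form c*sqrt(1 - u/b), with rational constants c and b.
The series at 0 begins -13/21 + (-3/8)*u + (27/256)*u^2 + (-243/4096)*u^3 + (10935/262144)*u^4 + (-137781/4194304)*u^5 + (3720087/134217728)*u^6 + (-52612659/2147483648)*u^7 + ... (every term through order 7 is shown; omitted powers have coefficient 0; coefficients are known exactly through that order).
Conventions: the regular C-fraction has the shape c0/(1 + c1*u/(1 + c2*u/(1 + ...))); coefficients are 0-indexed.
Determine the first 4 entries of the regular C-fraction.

The regular C-fraction coefficients are [-13/21, -63/104, 369/416, 117/1312].

Taylor coefficients (read off): a_0 = -13/21, a_1 = -3/8, a_2 = 27/256, a_3 = -243/4096.
c0 = a_0 = -13/21. Peel one level at a time: if S = 1 + c*u/S' with S'(0) = 1, then c is the u-coefficient of S and S' = c*u/(S - 1).
S_1 = c0/f = 1 + (-63/104)*u + (23247/43264)*u^2 + ...; c1 = -63/104.
S_2 = c1*u/(S_1 - 1) = 1 + (369/416)*u + (-81/1024)*u^2 + ...; c2 = 369/416.
S_3 = c2*u/(S_2 - 1) = 1 + (117/1312)*u + ...; c3 = 117/1312.


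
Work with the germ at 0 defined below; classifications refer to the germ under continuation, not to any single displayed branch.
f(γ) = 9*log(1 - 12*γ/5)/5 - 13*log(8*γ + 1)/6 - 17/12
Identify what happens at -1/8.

The point is a logarithmic branch point.

The term (-13/6)*log(1 - γ/(-1/8)) has argument 1 - -1/8/(-1/8) = 0 at -1/8: a logarithmic (infinitely-sheeted) branch point; the remaining terms are analytic or single-valued there.


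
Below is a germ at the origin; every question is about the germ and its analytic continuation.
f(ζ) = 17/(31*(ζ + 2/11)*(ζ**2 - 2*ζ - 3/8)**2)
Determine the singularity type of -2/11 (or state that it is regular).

The point is a pole of order 1.

The denominator factor ζ + 2/11 vanishes at -2/11 and appears to the power 1; the numerator there equals 17/31, nonzero, and no other factor vanishes.
Hence a pole whose order is the multiplicity, 1.


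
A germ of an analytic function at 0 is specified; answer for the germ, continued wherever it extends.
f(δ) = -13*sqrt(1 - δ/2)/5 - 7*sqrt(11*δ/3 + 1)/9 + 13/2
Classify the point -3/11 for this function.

The point is an algebraic (square-root) branch point.

The term (-7/9)*sqrt(1 - δ/(-3/11)) has argument 1 - -3/11/(-3/11) = 0 at -3/11: a square-root (algebraic, two-sheeted) branch point; the remaining terms are analytic or single-valued there.


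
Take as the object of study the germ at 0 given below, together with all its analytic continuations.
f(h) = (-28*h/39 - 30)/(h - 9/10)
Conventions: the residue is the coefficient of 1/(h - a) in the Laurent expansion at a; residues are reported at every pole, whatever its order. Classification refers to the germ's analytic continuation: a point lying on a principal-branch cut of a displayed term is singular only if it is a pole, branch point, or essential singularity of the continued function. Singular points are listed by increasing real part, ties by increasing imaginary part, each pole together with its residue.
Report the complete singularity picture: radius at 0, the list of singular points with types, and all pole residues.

Denominator factor (h - 9/10): pole of order 1 at 9/10, modulus 9/10.
The radius of convergence is the smallest modulus among the singular points: 9/10.
At the order-1 pole 9/10 set g(h) = (h - (9/10))*f(h) = -28*h/39 - 30.
Simple pole: residue = g(a) at a = 9/10, which is -1992/65.

Radius of convergence at 0: 9/10.
At 9/10: a pole of order 1; residue -1992/65.


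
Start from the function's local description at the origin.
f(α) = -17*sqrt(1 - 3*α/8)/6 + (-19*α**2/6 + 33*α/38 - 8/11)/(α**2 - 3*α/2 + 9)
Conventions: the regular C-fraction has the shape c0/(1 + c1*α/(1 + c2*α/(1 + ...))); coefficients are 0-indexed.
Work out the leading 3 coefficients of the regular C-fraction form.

Taylor coefficients (expand at 0): a_0 = -577/198, a_1 = 110923/180576, a_2 = -1613519/5778432.
c0 = a_0 = -577/198. Peel one level at a time: if S = 1 + c*α/S' with S'(0) = 1, then c is the α-coefficient of S and S' = c*α/(S - 1).
S_1 = c0/f = 1 + (110923/526224)*α + (-28459202533/553823396352)*α^2 + ...; c1 = 110923/526224.
S_2 = c1*α/(S_1 - 1) = 1 + (28459202533/116740689504)*α + ...; c2 = 28459202533/116740689504.

The regular C-fraction coefficients are [-577/198, 110923/526224, 28459202533/116740689504].


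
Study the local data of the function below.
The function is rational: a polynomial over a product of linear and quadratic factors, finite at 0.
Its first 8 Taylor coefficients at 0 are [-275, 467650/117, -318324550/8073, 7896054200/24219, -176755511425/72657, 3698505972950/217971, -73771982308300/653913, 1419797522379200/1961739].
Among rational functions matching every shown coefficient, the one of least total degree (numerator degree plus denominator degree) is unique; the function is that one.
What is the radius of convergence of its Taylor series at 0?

No rational of total degree below 6 reproduces all 8 coefficients; solving the [2/4] Pade equations on them gives f(θ) = (32*θ**2/23 + 34*θ/39 + 33/5)/((θ - 3)*(θ + 1/5)**3), whose expansion matches every shown term.
Denominator factor (θ + 1/5)^3: pole of order 3 at -1/5, modulus 1/5.
Denominator factor (θ - 3): pole of order 1 at 3, modulus 3.
The radius of convergence is the smallest modulus among the singular points: 1/5.

The radius of convergence is 1/5.


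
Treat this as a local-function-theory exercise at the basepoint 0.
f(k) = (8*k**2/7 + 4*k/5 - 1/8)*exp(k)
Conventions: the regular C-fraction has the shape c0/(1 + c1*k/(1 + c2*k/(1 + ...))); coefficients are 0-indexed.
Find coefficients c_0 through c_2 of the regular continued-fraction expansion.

Taylor coefficients (expand at 0): a_0 = -1/8, a_1 = 27/40, a_2 = 1053/560.
c0 = a_0 = -1/8. Peel one level at a time: if S = 1 + c*k/S' with S'(0) = 1, then c is the k-coefficient of S and S' = c*k/(S - 1).
S_1 = c0/f = 1 + (27/5)*k + (15471/350)*k^2 + ...; c1 = 27/5.
S_2 = c1*k/(S_1 - 1) = 1 + (-573/70)*k + ...; c2 = -573/70.

The regular C-fraction coefficients are [-1/8, 27/5, -573/70].


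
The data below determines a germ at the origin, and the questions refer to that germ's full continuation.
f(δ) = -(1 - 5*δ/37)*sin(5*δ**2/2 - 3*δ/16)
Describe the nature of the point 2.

There is no denominator, hence no pole anywhere.
The factor -sin(5*δ**2/2 - 3*δ/16) is entire.
So the germ continues analytically to 2.

The point is a regular point.


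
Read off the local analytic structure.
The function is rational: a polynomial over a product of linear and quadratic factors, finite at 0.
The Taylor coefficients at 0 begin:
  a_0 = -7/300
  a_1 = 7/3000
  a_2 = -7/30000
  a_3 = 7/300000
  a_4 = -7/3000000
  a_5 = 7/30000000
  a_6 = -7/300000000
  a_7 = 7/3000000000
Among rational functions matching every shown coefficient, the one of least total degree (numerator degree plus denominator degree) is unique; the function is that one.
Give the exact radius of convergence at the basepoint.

The radius of convergence is 10.

No rational of total degree below 1 reproduces all 8 coefficients; solving the [0/1] Pade equations on them gives f(ξ) = -7/(30*(ξ + 10)), whose expansion matches every shown term.
Denominator factor (ξ + 10): pole of order 1 at -10, modulus 10.
The radius of convergence is the smallest modulus among the singular points: 10.


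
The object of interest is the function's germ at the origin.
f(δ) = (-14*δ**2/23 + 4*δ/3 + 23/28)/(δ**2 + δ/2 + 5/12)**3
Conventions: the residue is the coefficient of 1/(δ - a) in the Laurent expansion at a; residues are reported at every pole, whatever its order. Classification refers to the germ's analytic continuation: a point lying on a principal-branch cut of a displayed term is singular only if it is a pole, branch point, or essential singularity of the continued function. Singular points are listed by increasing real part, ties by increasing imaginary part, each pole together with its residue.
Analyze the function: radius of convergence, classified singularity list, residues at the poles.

Radius of convergence at 0: (1/6)*sqrt(15).
At (-1/4) - ((1/12)*sqrt(51))*i: a pole of order 3; residue ((105216/790993)*sqrt(51))*i.
At (-1/4) + ((1/12)*sqrt(51))*i: a pole of order 3; residue -((105216/790993)*sqrt(51))*i.


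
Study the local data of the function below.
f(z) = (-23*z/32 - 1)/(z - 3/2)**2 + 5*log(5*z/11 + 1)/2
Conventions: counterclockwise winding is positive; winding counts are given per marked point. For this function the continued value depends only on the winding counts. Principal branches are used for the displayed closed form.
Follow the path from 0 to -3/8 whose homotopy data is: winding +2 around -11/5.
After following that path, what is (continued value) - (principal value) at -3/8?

The rational part is single-valued and drops out of the difference; each branch term changes only by its own monodromy.
(5/2)*log(1 - z/(-11/5)): each positive loop around -11/5 adds 2*pi*i to the log, so winding +2 contributes (5/2)*(2)*2*pi*i = (10)*pi*i.
Summing the contributions at z = -3/8 gives (10)*pi*i.

Continued minus principal equals (10)*pi*i.


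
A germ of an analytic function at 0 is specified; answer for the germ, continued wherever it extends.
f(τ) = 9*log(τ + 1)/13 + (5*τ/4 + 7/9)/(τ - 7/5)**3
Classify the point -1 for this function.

The term (9/13)*log(1 - τ/(-1)) has argument 1 - -1/(-1) = 0 at -1: a logarithmic (infinitely-sheeted) branch point; the remaining terms are analytic or single-valued there.

The point is a logarithmic branch point.


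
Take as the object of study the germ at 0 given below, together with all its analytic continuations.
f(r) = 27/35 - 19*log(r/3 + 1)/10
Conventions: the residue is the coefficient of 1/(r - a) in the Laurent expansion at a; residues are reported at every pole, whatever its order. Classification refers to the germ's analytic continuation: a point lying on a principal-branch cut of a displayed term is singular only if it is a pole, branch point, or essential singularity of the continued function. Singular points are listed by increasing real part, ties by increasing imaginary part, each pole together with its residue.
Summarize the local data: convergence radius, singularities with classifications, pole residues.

Branch term (-19/10)*log(1 - r/(-3)): its argument vanishes at r = -3, a logarithmic branch point, modulus 3.
The radius of convergence is the smallest modulus among the singular points: 3.

Radius of convergence at 0: 3.
At -3: a logarithmic branch point.


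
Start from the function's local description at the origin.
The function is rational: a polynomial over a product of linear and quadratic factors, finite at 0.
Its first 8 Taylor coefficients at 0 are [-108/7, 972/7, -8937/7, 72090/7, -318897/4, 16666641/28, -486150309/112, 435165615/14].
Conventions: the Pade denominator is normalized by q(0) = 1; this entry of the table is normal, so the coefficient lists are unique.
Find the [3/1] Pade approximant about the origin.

Taylor coefficients needed (read off): a_0 = -108/7, a_1 = 972/7, a_2 = -8937/7, a_3 = 72090/7, a_4 = -318897/4.
Write the denominator as Q(λ) = 1 + q1*λ. Requiring Q*f - P = O(λ^5) with deg P <= 3 kills the coefficients of λ^4..λ^4 in Q*f:
  λ^4: a_4 + q1*a_3 = 0, i.e. -318897/4 + (72090/7)*q1 = 0.
Solving this linear system: q1 = 27559/3560.
The numerator is Q*f truncated at degree 3: P0 = a_0 = -108/7; P1 = a_1 + q1*a_0 = 120987/6230; P2 = a_2 + q1*a_1 = -1257093/6230; P3 = a_3 + q1*a_2 = 10345617/24920.

The Pade approximant has numerator coefficients [-108/7, 120987/6230, -1257093/6230, 10345617/24920]; denominator coefficients [1, 27559/3560].


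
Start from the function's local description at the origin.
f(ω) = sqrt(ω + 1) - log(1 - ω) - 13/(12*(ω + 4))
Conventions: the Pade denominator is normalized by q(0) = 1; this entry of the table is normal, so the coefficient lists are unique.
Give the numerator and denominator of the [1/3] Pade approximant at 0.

Taylor coefficients needed (expand at 0): a_0 = 35/48, a_1 = 301/192, a_2 = 275/768, a_3 = 1229/3072, a_4 = 2579/12288.
Write the denominator as Q(ω) = 1 + q1*ω + q2*ω^2 + q3*ω^3. Requiring Q*f - P = O(ω^5) with deg P <= 1 kills the coefficients of ω^2..ω^4 in Q*f:
  ω^2: a_2 + q1*a_1 + q2*a_0 = 0, i.e. 275/768 + (301/192)*q1 + (35/48)*q2 = 0.
  ω^3: a_3 + q1*a_2 + q2*a_1 + q3*a_0 = 0, i.e. 1229/3072 + (275/768)*q1 + (301/192)*q2 + (35/48)*q3 = 0.
  ω^4: a_4 + q1*a_3 + q2*a_2 + q3*a_1 = 0, i.e. 2579/12288 + (1229/3072)*q1 + (275/768)*q2 + (301/192)*q3 = 0.
Solving this linear system: q1 = -55715/410396, q2 = -163493/820792, q3 = -38593/718193.
The numerator is Q*f truncated at degree 1: P0 = a_0 = 35/48; P1 = a_1 + q1*a_0 = 2066591/1407072.

The Pade approximant has numerator coefficients [35/48, 2066591/1407072]; denominator coefficients [1, -55715/410396, -163493/820792, -38593/718193].


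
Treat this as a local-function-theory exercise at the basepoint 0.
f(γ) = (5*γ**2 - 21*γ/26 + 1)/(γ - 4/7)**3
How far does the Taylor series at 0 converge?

Denominator factor (γ - 4/7)^3: pole of order 3 at 4/7, modulus 4/7.
The radius of convergence is the smallest modulus among the singular points: 4/7.

The radius of convergence is 4/7.


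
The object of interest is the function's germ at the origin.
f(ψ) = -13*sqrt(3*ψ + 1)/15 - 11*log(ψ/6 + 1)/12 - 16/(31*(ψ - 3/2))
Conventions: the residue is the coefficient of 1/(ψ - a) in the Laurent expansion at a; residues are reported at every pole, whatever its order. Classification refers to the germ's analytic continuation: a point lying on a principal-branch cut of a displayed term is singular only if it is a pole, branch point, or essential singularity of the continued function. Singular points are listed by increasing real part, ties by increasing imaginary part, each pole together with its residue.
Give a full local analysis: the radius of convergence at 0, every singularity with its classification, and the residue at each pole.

Radius of convergence at 0: 1/3.
At -6: a logarithmic branch point.
At -1/3: an algebraic (square-root) branch point.
At 3/2: a pole of order 1; residue -16/31.

Denominator factor (ψ - 3/2): pole of order 1 at 3/2, modulus 3/2.
Branch term (-11/12)*log(1 - ψ/(-6)): its argument vanishes at ψ = -6, a logarithmic branch point, modulus 6.
Branch term (-13/15)*sqrt(1 - ψ/(-1/3)): its argument vanishes at ψ = -1/3, a square-root branch point, modulus 1/3.
The radius of convergence is the smallest modulus among the singular points: 1/3.
The branch terms are analytic at 3/2 and contribute nothing to the residue; only the rational part matters.
At the order-1 pole 3/2 set g(ψ) = (ψ - (3/2))*(rational part) = -16/31.
Simple pole: residue = g(a) at a = 3/2, which is -16/31.
List the singular points by increasing real part (a conjugate pair: the negative imaginary part first).


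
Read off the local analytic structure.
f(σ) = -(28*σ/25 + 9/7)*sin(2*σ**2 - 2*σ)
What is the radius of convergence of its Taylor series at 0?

The factor -sin(2*σ**2 - 2*σ) is entire and contributes no finite singular point.
The polynomial part has no poles.
No finite singular points: the Taylor series at 0 converges everywhere.

The radius of convergence is infinite.


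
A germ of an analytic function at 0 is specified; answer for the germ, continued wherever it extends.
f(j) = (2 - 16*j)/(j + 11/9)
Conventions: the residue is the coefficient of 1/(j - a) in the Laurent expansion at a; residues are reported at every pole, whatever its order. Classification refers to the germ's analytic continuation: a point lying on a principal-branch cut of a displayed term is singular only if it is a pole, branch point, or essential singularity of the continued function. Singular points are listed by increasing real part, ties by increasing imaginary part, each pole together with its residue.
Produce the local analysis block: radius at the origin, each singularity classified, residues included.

Denominator factor (j + 11/9): pole of order 1 at -11/9, modulus 11/9.
The radius of convergence is the smallest modulus among the singular points: 11/9.
At the order-1 pole -11/9 set g(j) = (j - (-11/9))*f(j) = 2 - 16*j.
Simple pole: residue = g(a) at a = -11/9, which is 194/9.

Radius of convergence at 0: 11/9.
At -11/9: a pole of order 1; residue 194/9.


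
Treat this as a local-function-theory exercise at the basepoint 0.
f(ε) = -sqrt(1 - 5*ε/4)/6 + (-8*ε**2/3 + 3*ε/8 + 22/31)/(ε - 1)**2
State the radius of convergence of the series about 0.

Denominator factor (ε - 1)^2: pole of order 2 at 1, modulus 1.
Branch term (-1/6)*sqrt(1 - ε/(4/5)): its argument vanishes at ε = 4/5, a square-root branch point, modulus 4/5.
The radius of convergence is the smallest modulus among the singular points: 4/5.

The radius of convergence is 4/5.


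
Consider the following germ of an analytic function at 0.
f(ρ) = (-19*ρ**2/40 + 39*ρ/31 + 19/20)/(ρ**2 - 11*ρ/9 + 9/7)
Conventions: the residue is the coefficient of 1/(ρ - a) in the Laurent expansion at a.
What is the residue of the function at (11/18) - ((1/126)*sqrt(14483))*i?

The factor ρ**2 - 11*ρ/9 + 9/7 splits as (ρ - a)(ρ - a') with a = (11/18) - ((1/126)*sqrt(14483))*i, a' = (11/18) + ((1/126)*sqrt(14483))*i. At the order-1 pole a set g(ρ) = (ρ - a)*f(ρ) = [-19*ρ**2/40 + 39*ρ/31 + 19/20] / (ρ - a').
Simple pole: residue = g(a) at a = (11/18) - ((1/126)*sqrt(14483))*i, which is (7561/22320) + ((2776811/323260560)*sqrt(14483))*i.

The residue is (7561/22320) + ((2776811/323260560)*sqrt(14483))*i.


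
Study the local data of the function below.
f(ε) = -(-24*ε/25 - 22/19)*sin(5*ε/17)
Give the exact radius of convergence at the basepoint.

The radius of convergence is infinite.

The factor -sin(5*ε/17) is entire and contributes no finite singular point.
The polynomial part has no poles.
No finite singular points: the Taylor series at 0 converges everywhere.


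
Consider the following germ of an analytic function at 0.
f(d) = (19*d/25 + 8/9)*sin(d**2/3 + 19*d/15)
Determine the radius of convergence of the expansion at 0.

The radius of convergence is infinite.

The factor sin(d**2/3 + 19*d/15) is entire and contributes no finite singular point.
The polynomial part has no poles.
No finite singular points: the Taylor series at 0 converges everywhere.


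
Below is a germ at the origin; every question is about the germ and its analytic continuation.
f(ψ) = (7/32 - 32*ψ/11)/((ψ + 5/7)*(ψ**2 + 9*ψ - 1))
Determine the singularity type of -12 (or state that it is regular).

Denominator factors: ψ**2 + 9*ψ - 1 = 35 at ψ = -12; ψ + 5/7 = -79/7 at ψ = -12 — none vanishes.
So the germ continues analytically to -12.

The point is a regular point.


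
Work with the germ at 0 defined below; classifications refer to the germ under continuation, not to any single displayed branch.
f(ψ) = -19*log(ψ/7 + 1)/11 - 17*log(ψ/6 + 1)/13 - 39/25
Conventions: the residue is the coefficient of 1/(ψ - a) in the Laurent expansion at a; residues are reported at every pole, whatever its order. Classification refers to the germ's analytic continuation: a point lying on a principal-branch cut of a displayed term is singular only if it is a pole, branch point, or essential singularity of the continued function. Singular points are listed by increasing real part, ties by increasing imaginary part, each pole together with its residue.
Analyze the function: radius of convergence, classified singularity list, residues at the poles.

Radius of convergence at 0: 6.
At -7: a logarithmic branch point.
At -6: a logarithmic branch point.

Branch term (-19/11)*log(1 - ψ/(-7)): its argument vanishes at ψ = -7, a logarithmic branch point, modulus 7.
Branch term (-17/13)*log(1 - ψ/(-6)): its argument vanishes at ψ = -6, a logarithmic branch point, modulus 6.
The radius of convergence is the smallest modulus among the singular points: 6.
List the singular points by increasing real part (a conjugate pair: the negative imaginary part first).


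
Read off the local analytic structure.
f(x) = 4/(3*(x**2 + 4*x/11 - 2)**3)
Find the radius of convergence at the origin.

The radius of convergence is -2/11 + (1/11)*sqrt(246).

Denominator factor (x**2 + 4*x/11 - 2)^3: discriminant 984/121, real irrational roots -2/11 + (1/11)*sqrt(246) and -2/11 - (1/11)*sqrt(246); poles of order 3, moduli -2/11 + (1/11)*sqrt(246) and 2/11 + (1/11)*sqrt(246).
The radius of convergence is the smallest modulus among the singular points: -2/11 + (1/11)*sqrt(246).


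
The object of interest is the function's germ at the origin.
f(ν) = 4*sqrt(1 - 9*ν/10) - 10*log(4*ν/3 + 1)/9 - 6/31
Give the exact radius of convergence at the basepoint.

The radius of convergence is 3/4.

Branch term (4)*sqrt(1 - ν/(10/9)): its argument vanishes at ν = 10/9, a square-root branch point, modulus 10/9.
Branch term (-10/9)*log(1 - ν/(-3/4)): its argument vanishes at ν = -3/4, a logarithmic branch point, modulus 3/4.
The radius of convergence is the smallest modulus among the singular points: 3/4.


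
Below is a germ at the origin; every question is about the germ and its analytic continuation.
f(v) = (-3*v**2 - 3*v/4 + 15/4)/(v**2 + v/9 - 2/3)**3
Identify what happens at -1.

The point is a regular point.

Denominator factors: v**2 + v/9 - 2/3 = 2/9 at v = -1 — none vanishes.
So the germ continues analytically to -1.


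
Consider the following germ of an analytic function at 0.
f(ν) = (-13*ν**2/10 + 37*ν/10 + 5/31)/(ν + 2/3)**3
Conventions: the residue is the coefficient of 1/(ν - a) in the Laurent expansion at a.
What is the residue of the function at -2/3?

At the order-3 pole -2/3 set g(ν) = (ν - (-2/3))^3*f(ν) = -13*ν**2/10 + 37*ν/10 + 5/31.
Order-3 pole: residue = g''(a)/2; g''(-2/3) = -13/5, so the residue is -13/10.

The residue is -13/10.


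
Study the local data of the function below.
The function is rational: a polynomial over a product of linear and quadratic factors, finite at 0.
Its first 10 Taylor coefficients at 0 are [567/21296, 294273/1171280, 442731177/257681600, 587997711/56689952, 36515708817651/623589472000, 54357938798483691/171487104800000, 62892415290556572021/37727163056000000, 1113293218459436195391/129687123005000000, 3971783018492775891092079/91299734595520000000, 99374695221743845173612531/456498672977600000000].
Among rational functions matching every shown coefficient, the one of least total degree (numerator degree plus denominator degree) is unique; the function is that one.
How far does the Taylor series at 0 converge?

The radius of convergence is 2/9.

No rational of total degree below 8 reproduces all 10 coefficients; solving the [0/8] Pade equations on them gives f(w) = 7/(4*(w - 2/9)**2*(w**2 - 8*w/5 + 11)**3), whose expansion matches every shown term.
Denominator factor (w - 2/9)^2: pole of order 2 at 2/9, modulus 2/9.
Denominator factor (w**2 - 8*w/5 + 11)^3: discriminant -1036/25, complex-conjugate roots (4/5) + ((1/5)*sqrt(259))*i and (4/5) - ((1/5)*sqrt(259))*i; poles of order 3, moduli sqrt(11) and sqrt(11).
The radius of convergence is the smallest modulus among the singular points: 2/9.
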